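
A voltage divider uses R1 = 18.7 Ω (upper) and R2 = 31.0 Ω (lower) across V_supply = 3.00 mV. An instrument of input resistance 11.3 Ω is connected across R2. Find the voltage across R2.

The load sits in parallel with R2, giving an effective lower resistance R2' = R2·R_L/(R2+R_L) = 8.281 Ω.
Now apply the divider: V_out = 3.00 × 0.3069 = 0.9208 mV.

V_out ≈ 0.921 mV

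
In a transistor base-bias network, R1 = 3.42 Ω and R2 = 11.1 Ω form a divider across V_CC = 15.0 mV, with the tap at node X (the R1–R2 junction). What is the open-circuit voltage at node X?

V_th ≈ 11.5 mV

V_th is the unloaded tap voltage: V_CC · R2/(R1+R2) = 15.0 × 0.7645 = 11.47 mV.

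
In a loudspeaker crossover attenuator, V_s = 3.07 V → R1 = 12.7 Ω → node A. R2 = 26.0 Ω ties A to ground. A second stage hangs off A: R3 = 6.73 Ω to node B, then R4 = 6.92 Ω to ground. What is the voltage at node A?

V_A ≈ 1.27 V

Node A sees R2 in parallel with the series input of stage 2, R3 + R4 = 13.65 Ω.
Effective lower resistance at A: R2 ‖ 13.65 = 8.951 Ω.
So V_A = 3.07 × 0.4134 = 1.269 V.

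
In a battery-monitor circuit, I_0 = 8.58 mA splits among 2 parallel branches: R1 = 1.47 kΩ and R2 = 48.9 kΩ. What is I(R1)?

With just two branches, the current splits inversely with resistance.
I(R1) = 8.58 × 48.9/(1.47 + 48.9) = 8.58 × 0.9708 = 8.330 mA.

I ≈ 8.33 mA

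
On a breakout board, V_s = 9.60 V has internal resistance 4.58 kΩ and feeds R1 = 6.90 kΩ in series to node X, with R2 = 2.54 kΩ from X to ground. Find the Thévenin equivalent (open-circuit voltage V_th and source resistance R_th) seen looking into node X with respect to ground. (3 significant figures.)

V_th ≈ 1.74 V, R_th ≈ 2.08 kΩ

R1' = 4.58 + 6.90 = 11.48 kΩ (source resistance + R1).
V_th is the unloaded tap voltage: V_s · R2/(R1'+R2) = 9.60 × 0.1812 = 1.739 V.
Looking into X with the source shorted: R_th = R1'·R2/(R1'+R2) = 11.48 × 2.54/14.02 = 2.080 kΩ.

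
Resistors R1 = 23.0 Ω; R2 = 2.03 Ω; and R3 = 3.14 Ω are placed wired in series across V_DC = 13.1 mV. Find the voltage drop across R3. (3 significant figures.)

Series total: ΣR = 23.0 + 2.03 + 3.14 = 28.17 Ω.
Voltage divider: V = V_DC · (3.140 / 28.17) = 13.1 × 0.1115 = 1.460 mV.

V ≈ 1.46 mV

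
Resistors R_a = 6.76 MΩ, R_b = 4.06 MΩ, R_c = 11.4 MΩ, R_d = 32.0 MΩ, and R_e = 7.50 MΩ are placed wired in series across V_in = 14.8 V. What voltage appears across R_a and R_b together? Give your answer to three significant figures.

V ≈ 2.59 V

Total series resistance ΣR = 6.76 + 4.06 + 11.4 + 32.0 + 7.50 = 61.72 MΩ.
R_{R_a..R_b} = 6.76 + 4.06 = 10.82 MΩ.
V = V_in · R/ΣR = 14.8 × 0.1753 = 2.595 V.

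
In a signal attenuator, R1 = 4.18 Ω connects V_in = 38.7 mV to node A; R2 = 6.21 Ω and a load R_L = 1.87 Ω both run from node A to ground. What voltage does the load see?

V_out ≈ 9.90 mV

R2 ‖ R_L = (6.21 × 1.87)/(6.21 + 1.87) = 1.437 Ω.
Now apply the divider: V_out = 38.7 × 0.2559 = 9.902 mV.
(Unloaded it would be 23.1 mV; the load pulls it down.)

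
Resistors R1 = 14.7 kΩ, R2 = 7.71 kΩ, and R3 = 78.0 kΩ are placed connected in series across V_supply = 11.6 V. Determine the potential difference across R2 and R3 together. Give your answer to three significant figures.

V ≈ 9.90 V

Series total: ΣR = 14.7 + 7.71 + 78.0 = 100.4 kΩ.
R_{R2..R3} = 7.71 + 78.0 = 85.71 kΩ.
Voltage divider: V = V_supply · (85.71 / 100.4) = 11.6 × 0.8536 = 9.902 V.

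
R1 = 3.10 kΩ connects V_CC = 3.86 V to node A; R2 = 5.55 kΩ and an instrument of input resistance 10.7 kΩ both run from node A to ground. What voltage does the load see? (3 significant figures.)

V_out ≈ 2.09 V

The load sits in parallel with R2, giving an effective lower resistance R2' = R2·R_L/(R2+R_L) = 3.654 kΩ.
Now apply the divider: V_out = 3.86 × 0.5410 = 2.088 V.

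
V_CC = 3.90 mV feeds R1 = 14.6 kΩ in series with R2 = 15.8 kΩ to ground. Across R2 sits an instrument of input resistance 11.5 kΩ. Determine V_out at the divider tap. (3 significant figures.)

R2 ‖ R_L = (15.8 × 11.5)/(15.8 + 11.5) = 6.656 kΩ.
Now apply the divider: V_out = 3.90 × 0.3131 = 1.221 mV.

V_out ≈ 1.22 mV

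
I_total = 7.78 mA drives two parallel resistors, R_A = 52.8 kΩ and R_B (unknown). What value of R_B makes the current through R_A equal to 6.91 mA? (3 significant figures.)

Two-branch current divider: I_A = I_total · R_B/(R_A + R_B).
6.91/7.78 = R_B/(R_A + R_B) → R_B = R_A · (0.8882)/(1 − 0.8882) = 52.8 × 7.943 = 419.4 kΩ.

R_B ≈ 419 kΩ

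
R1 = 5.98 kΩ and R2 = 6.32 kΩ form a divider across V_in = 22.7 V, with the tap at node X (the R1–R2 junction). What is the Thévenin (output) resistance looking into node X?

With V_in suppressed (replaced by a short), R_th = R1 ‖ R2 = (5.980 × 6.32)/(5.980 + 6.32) = 3.073 kΩ.

R_th ≈ 3.07 kΩ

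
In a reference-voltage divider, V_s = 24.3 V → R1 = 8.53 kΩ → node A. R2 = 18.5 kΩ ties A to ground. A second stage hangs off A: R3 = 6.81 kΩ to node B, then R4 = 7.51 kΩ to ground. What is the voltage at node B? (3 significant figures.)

V_B ≈ 6.20 V

Node A sees R2 in parallel with the series input of stage 2, R3 + R4 = 14.32 kΩ.
Effective lower resistance at A: R2 ‖ 14.32 = 8.072 kΩ.
So V_A = 24.3 × 0.4862 = 11.81 V.
Stage 2 is unloaded, so V_B = V_A · R4/(R3+R4) = 11.81 × 7.51/14.32 = 6.196 V.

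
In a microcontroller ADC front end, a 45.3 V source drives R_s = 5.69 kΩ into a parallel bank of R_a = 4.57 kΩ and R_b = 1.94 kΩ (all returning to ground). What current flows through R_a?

Parallel bank: R_p = 1/(1/4.57 + 1/1.94) = 1.362 kΩ.
Node voltage V_A = V_supply · R_p/(R_s + R_p) = 45.3 × 0.1931 = 8.748 V.
I(R_a) = V_A / R_a = 8.748/4.57 = 1.914 mA.
(Check via current divider: I_total = 6.424 mA; share G_k/ΣG = 0.2980 → same result.)

I ≈ 1.91 mA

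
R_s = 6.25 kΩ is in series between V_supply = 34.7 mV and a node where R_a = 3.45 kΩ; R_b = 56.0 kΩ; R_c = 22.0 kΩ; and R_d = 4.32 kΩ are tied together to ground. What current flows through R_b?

I ≈ 0.133 µA

Combine the parallel branches: R_p = (1/3.45 + 1/56.0 + 1/22.0 + 1/4.32)⁻¹ = 1.710 kΩ.
Node voltage V_A = V_supply · R_p/(R_s + R_p) = 34.7 × 0.2149 = 7.456 mV.
I(R_b) = V_A / R_b = 7.456/56.0 = 0.1331 µA.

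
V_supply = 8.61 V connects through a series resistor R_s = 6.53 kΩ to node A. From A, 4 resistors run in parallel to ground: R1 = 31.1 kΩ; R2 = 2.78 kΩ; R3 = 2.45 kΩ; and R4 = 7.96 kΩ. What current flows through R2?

I ≈ 0.440 mA

Parallel bank: R_p = 1/(1/31.1 + 1/2.78 + 1/2.45 + 1/7.96) = 1.080 kΩ.
Node voltage V_A = V_supply · R_p/(R_s + R_p) = 8.61 × 0.1420 = 1.222 V.
I(R2) = V_A / R2 = 1.222/2.78 = 0.4396 mA.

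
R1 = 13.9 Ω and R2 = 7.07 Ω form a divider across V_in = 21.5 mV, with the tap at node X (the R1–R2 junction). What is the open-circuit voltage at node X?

V_th ≈ 7.25 mV

V_th is the unloaded tap voltage: V_in · R2/(R1+R2) = 21.5 × 0.3371 = 7.249 mV.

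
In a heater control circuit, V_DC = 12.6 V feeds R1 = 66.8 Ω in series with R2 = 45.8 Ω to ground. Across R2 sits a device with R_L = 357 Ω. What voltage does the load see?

V_out ≈ 4.76 V

R2 ‖ R_L = (45.8 × 357)/(45.8 + 357) = 40.59 Ω.
Voltage divider with the loaded lower leg: V_out = 12.6 × 40.59/(66.8 + 40.59) = 12.6 × 0.3780 = 4.763 V.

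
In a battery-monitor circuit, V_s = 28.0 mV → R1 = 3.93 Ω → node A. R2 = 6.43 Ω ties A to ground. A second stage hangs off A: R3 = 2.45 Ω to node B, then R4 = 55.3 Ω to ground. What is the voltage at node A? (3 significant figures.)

Looking into the second stage from A: R3 + R4 = 57.75 Ω appears in parallel with R2.
Effective lower resistance at A: R2 ‖ 57.75 = 5.786 Ω.
V_A = 28.0 × 5.786/(3.93 + 5.786) = 16.67 mV.

V_A ≈ 16.7 mV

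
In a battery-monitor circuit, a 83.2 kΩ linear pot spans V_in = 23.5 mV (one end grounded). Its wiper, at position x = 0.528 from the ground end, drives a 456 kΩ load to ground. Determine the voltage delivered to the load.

V_out ≈ 11.9 mV

Split the track: R_lower = x·R_p = 43.93 kΩ, R_upper = (1−x)·R_p = 39.27 kΩ.
(x·R_p) ‖ R_L = 40.07 kΩ.
V_out = 23.5 × 40.07/(39.27 + 40.07) = 11.87 mV.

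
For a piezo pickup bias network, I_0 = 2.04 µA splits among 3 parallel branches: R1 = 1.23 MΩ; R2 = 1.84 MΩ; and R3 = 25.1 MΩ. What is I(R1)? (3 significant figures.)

I ≈ 1.19 µA

Total conductance ΣG = 1/1.23 + 1/1.84 + 1/25.1 = 1.396 (units of 1/MΩ).
R1 takes the fraction G_k/ΣG = 0.8130/1.396 = 0.5822, so I = 2.04 × 0.5822 = 1.188 µA.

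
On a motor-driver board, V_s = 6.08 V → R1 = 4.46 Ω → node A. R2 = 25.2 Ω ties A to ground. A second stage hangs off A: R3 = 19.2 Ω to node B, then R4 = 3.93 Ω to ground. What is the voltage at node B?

V_B ≈ 0.754 V

The second stage (R3 + R4 = 23.13 Ω) loads node A in parallel with R2.
Effective lower resistance at A: R2 ‖ 23.13 = 12.06 Ω.
So V_A = 6.08 × 0.7300 = 4.439 V.
V_B = V_A × 0.1699 = 0.7542 V.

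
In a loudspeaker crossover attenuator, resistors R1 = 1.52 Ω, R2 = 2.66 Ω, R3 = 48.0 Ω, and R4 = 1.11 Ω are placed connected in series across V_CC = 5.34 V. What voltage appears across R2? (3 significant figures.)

Total series resistance ΣR = 1.52 + 2.66 + 48.0 + 1.11 = 53.29 Ω.
Voltage divider: V = V_CC · (2.660 / 53.29) = 5.34 × 0.04992 = 0.2665 V.

V ≈ 0.267 V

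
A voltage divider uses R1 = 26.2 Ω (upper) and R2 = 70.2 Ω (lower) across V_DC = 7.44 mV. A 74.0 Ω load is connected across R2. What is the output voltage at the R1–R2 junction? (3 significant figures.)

First combine the lower leg with the load: R2 ‖ R_L = 36.02 Ω.
Now apply the divider: V_out = 7.44 × 0.5789 = 4.307 mV.

V_out ≈ 4.31 mV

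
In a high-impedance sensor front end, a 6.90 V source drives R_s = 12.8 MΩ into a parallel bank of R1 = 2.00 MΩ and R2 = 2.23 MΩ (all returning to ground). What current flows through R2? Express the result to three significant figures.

I ≈ 0.235 µA

Combine the parallel branches: R_p = (1/2.00 + 1/2.23)⁻¹ = 1.054 MΩ.
V_A = 6.90 × 1.054/13.85 = 0.5251 V.
Branch current I = V_A/R2 = 0.5251/2.23 = 0.2355 µA.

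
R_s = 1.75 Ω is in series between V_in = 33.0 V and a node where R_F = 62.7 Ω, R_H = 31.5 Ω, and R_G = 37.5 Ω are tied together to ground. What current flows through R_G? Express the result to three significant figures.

Combine the parallel branches: R_p = (1/62.7 + 1/31.5 + 1/37.5)⁻¹ = 13.45 Ω.
V_A = 33.0 × 13.45/15.20 = 29.20 V.
I(R_G) = V_A / R_G = 29.20/37.5 = 0.7787 A.

I ≈ 0.779 A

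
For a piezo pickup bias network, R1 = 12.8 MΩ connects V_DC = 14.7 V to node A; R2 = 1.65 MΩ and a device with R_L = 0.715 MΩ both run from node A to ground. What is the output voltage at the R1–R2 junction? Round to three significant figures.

First combine the lower leg with the load: R2 ‖ R_L = 0.4988 MΩ.
Now apply the divider: V_out = 14.7 × 0.03751 = 0.5514 V.
(Unloaded it would be 1.68 V; the load pulls it down.)

V_out ≈ 0.551 V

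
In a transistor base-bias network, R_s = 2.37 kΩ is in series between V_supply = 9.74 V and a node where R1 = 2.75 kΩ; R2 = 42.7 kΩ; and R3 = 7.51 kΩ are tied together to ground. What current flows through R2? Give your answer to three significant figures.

Equivalent of the parallel group: R_p = 1.922 kΩ.
V_A = 9.74 × 1.922/4.292 = 4.362 V.
I(R2) = V_A / R2 = 4.362/42.7 = 0.1022 mA.

I ≈ 0.102 mA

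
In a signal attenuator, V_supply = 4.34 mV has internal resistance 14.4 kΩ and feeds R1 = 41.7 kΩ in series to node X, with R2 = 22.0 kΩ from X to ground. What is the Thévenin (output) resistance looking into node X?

R1' = 14.4 + 41.7 = 56.10 kΩ (source resistance + R1).
With V_supply suppressed (replaced by a short), R_th = R1' ‖ R2 = (56.10 × 22.0)/(56.10 + 22.0) = 15.80 kΩ.

R_th ≈ 15.8 kΩ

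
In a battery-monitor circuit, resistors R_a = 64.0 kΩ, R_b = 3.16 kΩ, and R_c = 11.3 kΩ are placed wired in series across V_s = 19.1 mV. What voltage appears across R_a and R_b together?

V ≈ 16.3 mV

Series total: ΣR = 64.0 + 3.16 + 11.3 = 78.46 kΩ.
R_{R_a..R_b} = 64.0 + 3.16 = 67.16 kΩ.
V = V_s · R/ΣR = 19.1 × 0.8560 = 16.35 mV.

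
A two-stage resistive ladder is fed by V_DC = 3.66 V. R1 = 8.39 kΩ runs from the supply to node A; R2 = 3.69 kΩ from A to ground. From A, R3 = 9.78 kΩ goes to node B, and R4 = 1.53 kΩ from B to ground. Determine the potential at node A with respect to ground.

V_A ≈ 0.911 V

The second stage (R3 + R4 = 11.31 kΩ) loads node A in parallel with R2.
Effective lower resistance at A: R2 ‖ 11.31 = 2.782 kΩ.
So V_A = 3.66 × 0.2490 = 0.9115 V.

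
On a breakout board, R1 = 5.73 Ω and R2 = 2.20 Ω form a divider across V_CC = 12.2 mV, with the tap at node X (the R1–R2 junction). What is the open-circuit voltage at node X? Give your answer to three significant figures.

With X open, the divider is unloaded: V_th = 12.2 × 2.20/7.930 = 3.385 mV.

V_th ≈ 3.38 mV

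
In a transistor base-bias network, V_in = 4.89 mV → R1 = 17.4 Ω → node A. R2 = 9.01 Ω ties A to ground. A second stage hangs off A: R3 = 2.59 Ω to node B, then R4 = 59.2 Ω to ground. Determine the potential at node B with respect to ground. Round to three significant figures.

V_B ≈ 1.46 mV

The second stage (R3 + R4 = 61.79 Ω) loads node A in parallel with R2.
Effective lower resistance at A: R2 ‖ 61.79 = 7.863 Ω.
So V_A = 4.89 × 0.3113 = 1.522 mV.
Stage 2 is unloaded, so V_B = V_A · R4/(R3+R4) = 1.522 × 59.2/61.79 = 1.458 mV.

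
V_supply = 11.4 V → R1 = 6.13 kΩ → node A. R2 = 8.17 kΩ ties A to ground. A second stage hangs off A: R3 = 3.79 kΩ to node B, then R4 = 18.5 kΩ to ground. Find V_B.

Looking into the second stage from A: R3 + R4 = 22.29 kΩ appears in parallel with R2.
R2 ‖ (R3+R4) = 5.979 kΩ.
So V_A = 11.4 × 0.4937 = 5.629 V.
Stage 2 is unloaded, so V_B = V_A · R4/(R3+R4) = 5.629 × 18.5/22.29 = 4.672 V.

V_B ≈ 4.67 V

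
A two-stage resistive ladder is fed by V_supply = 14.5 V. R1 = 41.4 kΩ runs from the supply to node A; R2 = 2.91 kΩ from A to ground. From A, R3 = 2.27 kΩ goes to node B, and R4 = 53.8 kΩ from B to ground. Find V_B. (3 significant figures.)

V_B ≈ 0.871 V

Node A sees R2 in parallel with the series input of stage 2, R3 + R4 = 56.07 kΩ.
R2 ‖ (R3+R4) = 2.766 kΩ.
V_A = 14.5 × 2.766/(41.4 + 2.766) = 0.9082 V.
V_B = V_A × 0.9595 = 0.8715 V.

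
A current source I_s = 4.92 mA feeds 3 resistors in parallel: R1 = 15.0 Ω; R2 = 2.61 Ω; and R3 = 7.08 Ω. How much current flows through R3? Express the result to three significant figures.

ΣG = 1/15.0 + 1/2.61 + 1/7.08 = 0.5911.
Current divider: I(R3) = I_s · G_k/ΣG = 4.92 × (0.1412/0.5911) = 4.92 × 0.2390 = 1.176 mA.

I ≈ 1.18 mA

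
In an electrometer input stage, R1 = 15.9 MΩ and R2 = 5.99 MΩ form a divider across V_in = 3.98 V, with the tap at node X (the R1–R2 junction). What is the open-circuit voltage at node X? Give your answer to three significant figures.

Open-circuit (no load on X): V_th = V_in · R2/(R1 + R2) = 3.98 × 5.99/(15.90 + 5.99) = 1.089 V.

V_th ≈ 1.09 V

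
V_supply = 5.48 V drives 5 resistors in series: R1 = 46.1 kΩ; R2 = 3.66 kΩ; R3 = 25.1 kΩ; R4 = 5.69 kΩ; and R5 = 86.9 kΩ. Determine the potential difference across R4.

V ≈ 0.186 V

Total series resistance ΣR = 46.1 + 3.66 + 25.1 + 5.69 + 86.9 = 167.5 kΩ.
Voltage divider: V = V_supply · (5.690 / 167.5) = 5.48 × 0.03398 = 0.1862 V.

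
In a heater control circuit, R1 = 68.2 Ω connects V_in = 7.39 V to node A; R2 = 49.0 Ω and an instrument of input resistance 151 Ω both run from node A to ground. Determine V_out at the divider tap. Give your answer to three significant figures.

R2 ‖ R_L = (49.0 × 151)/(49.0 + 151) = 37.00 Ω.
Now apply the divider: V_out = 7.39 × 0.3517 = 2.599 V.

V_out ≈ 2.60 V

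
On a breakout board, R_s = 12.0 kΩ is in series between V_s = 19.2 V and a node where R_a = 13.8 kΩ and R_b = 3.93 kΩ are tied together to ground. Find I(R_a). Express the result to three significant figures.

I ≈ 0.283 mA

Parallel bank: R_p = 1/(1/13.8 + 1/3.93) = 3.059 kΩ.
V_A by voltage divider: V_A = 19.2 × 3.059/(12.0 + 3.059) = 3.900 V.
Branch current I = V_A/R_a = 3.900/13.8 = 0.2826 mA.
(Equivalently: I_total = 1.275 mA, then current-divider fraction G_k/ΣG = 0.2217.)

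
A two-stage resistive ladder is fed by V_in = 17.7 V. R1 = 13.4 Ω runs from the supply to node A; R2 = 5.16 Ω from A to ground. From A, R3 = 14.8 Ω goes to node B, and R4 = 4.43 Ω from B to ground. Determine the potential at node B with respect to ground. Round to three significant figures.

The second stage (R3 + R4 = 19.23 Ω) loads node A in parallel with R2.
R2 ‖ (R3+R4) = 4.068 Ω.
V_A = 17.7 × 4.068/(13.4 + 4.068) = 4.122 V.
Then the unloaded second divider: V_B = V_A × R4/(R3+R4) = 4.122 × 0.2304 = 0.9496 V.

V_B ≈ 0.950 V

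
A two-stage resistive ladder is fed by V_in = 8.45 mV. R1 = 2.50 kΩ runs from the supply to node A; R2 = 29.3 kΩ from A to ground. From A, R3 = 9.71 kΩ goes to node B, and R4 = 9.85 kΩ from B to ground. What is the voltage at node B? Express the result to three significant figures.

Looking into the second stage from A: R3 + R4 = 19.56 kΩ appears in parallel with R2.
Effective lower resistance at A: R2 ‖ 19.56 = 11.73 kΩ.
First divider: V_A = V_in · 11.73/(2.50 + 11.73) = 6.965 mV.
V_B = V_A × 0.5036 = 3.508 mV.

V_B ≈ 3.51 mV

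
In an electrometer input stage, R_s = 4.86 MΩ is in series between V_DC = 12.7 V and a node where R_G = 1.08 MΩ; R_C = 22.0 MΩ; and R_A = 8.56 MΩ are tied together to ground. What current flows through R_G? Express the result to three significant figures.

I ≈ 1.87 µA

Equivalent of the parallel group: R_p = 0.9189 MΩ.
V_A by voltage divider: V_A = 12.7 × 0.9189/(4.86 + 0.9189) = 2.020 V.
Branch current I = V_A/R_G = 2.020/1.08 = 1.870 µA.
(Equivalently: I_total = 2.198 µA, then current-divider fraction G_k/ΣG = 0.8509.)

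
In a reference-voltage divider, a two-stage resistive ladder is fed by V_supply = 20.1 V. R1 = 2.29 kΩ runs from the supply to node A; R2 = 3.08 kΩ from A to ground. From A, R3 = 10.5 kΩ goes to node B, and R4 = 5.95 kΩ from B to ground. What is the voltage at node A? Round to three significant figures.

V_A ≈ 10.7 V

Node A sees R2 in parallel with the series input of stage 2, R3 + R4 = 16.45 kΩ.
R2 ‖ (R3+R4) = 2.594 kΩ.
So V_A = 20.1 × 0.5311 = 10.68 V.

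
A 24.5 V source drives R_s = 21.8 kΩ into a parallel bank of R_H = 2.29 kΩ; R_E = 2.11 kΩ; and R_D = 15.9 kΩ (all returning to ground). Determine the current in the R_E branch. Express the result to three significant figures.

I ≈ 0.523 mA

Parallel bank: R_p = 1/(1/2.29 + 1/2.11 + 1/15.9) = 1.027 kΩ.
Node voltage V_A = V_in · R_p/(R_s + R_p) = 24.5 × 0.04500 = 1.102 V.
Branch current I = V_A/R_E = 1.102/2.11 = 0.5225 mA.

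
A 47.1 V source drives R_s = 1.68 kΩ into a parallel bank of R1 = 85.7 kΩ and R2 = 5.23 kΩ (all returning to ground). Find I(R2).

Equivalent of the parallel group: R_p = 4.929 kΩ.
V_A by voltage divider: V_A = 47.1 × 4.929/(1.68 + 4.929) = 35.13 V.
I(R2) = V_A / R2 = 35.13/5.23 = 6.717 mA.

I ≈ 6.72 mA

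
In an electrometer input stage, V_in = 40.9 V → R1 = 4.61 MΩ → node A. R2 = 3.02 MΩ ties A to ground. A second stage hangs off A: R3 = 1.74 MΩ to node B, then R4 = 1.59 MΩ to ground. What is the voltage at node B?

Node A sees R2 in parallel with the series input of stage 2, R3 + R4 = 3.330 MΩ.
R2 ‖ (R3+R4) = 1.584 MΩ.
So V_A = 40.9 × 0.2557 = 10.46 V.
V_B = V_A × 0.4775 = 4.993 V.

V_B ≈ 4.99 V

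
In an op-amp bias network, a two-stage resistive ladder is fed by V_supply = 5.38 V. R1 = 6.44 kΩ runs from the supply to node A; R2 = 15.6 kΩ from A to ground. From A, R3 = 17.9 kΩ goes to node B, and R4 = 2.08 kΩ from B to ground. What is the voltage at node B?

Looking into the second stage from A: R3 + R4 = 19.98 kΩ appears in parallel with R2.
R2 ‖ (R3+R4) = 8.760 kΩ.
First divider: V_A = V_supply · 8.760/(6.44 + 8.760) = 3.101 V.
V_B = V_A × 0.1041 = 0.3228 V.

V_B ≈ 0.323 V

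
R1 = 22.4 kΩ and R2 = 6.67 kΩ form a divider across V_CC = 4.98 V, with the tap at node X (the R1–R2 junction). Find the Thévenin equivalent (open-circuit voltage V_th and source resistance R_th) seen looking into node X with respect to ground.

V_th ≈ 1.14 V, R_th ≈ 5.14 kΩ

With X open, the divider is unloaded: V_th = 4.98 × 6.67/29.07 = 1.143 V.
Zeroing V_CC shorts the top of R1 to ground, so R_th = R1 ‖ R2 = 5.140 kΩ.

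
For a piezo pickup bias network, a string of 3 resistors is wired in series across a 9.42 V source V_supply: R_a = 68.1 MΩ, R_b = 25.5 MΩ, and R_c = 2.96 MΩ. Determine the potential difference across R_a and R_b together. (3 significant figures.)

Series total: ΣR = 68.1 + 25.5 + 2.96 = 96.56 MΩ.
R_{R_a..R_b} = 68.1 + 25.5 = 93.60 MΩ.
V = V_supply · R/ΣR = 9.42 × 0.9693 = 9.131 V.

V ≈ 9.13 V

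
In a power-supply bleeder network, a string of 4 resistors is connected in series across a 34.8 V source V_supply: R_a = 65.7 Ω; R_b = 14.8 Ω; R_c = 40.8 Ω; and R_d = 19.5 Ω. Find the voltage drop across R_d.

V ≈ 4.82 V

Series total: ΣR = 65.7 + 14.8 + 40.8 + 19.5 = 140.8 Ω.
Voltage divider: V = V_supply · (19.50 / 140.8) = 34.8 × 0.1385 = 4.820 V.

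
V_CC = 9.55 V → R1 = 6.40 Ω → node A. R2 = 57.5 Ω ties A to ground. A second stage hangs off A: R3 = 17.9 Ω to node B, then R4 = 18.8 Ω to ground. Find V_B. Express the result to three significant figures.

Node A sees R2 in parallel with the series input of stage 2, R3 + R4 = 36.70 Ω.
R2 ‖ (R3+R4) = 22.40 Ω.
First divider: V_A = V_CC · 22.40/(6.40 + 22.40) = 7.428 V.
Then the unloaded second divider: V_B = V_A × R4/(R3+R4) = 7.428 × 0.5123 = 3.805 V.

V_B ≈ 3.81 V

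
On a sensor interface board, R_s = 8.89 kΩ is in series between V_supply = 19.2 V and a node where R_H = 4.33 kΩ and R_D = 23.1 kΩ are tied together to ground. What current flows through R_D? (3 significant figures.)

I ≈ 0.242 mA

Parallel bank: R_p = 1/(1/4.33 + 1/23.1) = 3.646 kΩ.
Node voltage V_A = V_supply · R_p/(R_s + R_p) = 19.2 × 0.2909 = 5.585 V.
Branch current I = V_A/R_D = 5.585/23.1 = 0.2418 mA.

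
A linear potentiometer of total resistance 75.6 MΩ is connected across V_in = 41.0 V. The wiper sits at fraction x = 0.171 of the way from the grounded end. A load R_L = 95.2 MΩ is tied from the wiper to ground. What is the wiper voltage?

V_out ≈ 6.30 V

Split the track: R_lower = x·R_p = 12.93 MΩ, R_upper = (1−x)·R_p = 62.67 MΩ.
R_L loads the lower segment: effective lower R = 11.38 MΩ.
Then V_out = V_in · 11.38/(62.67 + 11.38) = 6.302 V.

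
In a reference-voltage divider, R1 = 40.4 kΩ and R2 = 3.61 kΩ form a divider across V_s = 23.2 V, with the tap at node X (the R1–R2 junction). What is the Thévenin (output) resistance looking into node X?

Looking into X with the source shorted: R_th = R1·R2/(R1+R2) = 40.40 × 3.61/44.01 = 3.314 kΩ.

R_th ≈ 3.31 kΩ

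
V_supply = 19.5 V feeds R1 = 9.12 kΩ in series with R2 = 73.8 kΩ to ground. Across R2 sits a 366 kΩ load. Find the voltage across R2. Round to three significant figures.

V_out ≈ 17.0 V

R2 ‖ R_L = (73.8 × 366)/(73.8 + 366) = 61.42 kΩ.
Then V_out = V_supply · R2'/(R1 + R2') = 19.5 × 61.42/70.54 = 16.98 V.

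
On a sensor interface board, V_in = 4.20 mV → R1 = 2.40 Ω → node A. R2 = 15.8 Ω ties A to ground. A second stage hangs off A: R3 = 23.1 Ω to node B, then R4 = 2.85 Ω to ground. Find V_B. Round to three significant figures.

V_B ≈ 0.371 mV

Node A sees R2 in parallel with the series input of stage 2, R3 + R4 = 25.95 Ω.
Effective lower resistance at A: R2 ‖ 25.95 = 9.821 Ω.
So V_A = 4.20 × 0.8036 = 3.375 mV.
Then the unloaded second divider: V_B = V_A × R4/(R3+R4) = 3.375 × 0.1098 = 0.3707 mV.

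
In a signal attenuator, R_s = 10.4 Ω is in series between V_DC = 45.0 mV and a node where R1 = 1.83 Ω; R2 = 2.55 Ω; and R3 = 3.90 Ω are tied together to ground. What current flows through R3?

I ≈ 0.859 mA

Parallel bank: R_p = 1/(1/1.83 + 1/2.55 + 1/3.90) = 0.8368 Ω.
Node voltage V_A = V_DC · R_p/(R_s + R_p) = 45.0 × 0.07447 = 3.351 mV.
Branch current I = V_A/R3 = 3.351/3.90 = 0.8593 mA.
(Check via current divider: I_total = 4.005 mA; share G_k/ΣG = 0.2146 → same result.)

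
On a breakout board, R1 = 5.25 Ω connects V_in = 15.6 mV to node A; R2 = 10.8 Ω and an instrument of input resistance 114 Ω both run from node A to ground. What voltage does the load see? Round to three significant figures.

The load sits in parallel with R2, giving an effective lower resistance R2' = R2·R_L/(R2+R_L) = 9.865 Ω.
Voltage divider with the loaded lower leg: V_out = 15.6 × 9.865/(5.25 + 9.865) = 15.6 × 0.6527 = 10.18 mV.

V_out ≈ 10.2 mV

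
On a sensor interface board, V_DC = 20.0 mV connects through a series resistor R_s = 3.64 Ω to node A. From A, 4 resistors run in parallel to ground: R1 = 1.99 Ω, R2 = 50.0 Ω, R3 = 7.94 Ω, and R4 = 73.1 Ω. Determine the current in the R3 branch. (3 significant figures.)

I ≈ 0.739 mA

Combine the parallel branches: R_p = (1/1.99 + 1/50.0 + 1/7.94 + 1/73.1)⁻¹ = 1.510 Ω.
V_A = 20.0 × 1.510/5.150 = 5.865 mV.
I(R3) = V_A / R3 = 5.865/7.94 = 0.7386 mA.
(Equivalently: I_total = 3.883 mA, then current-divider fraction G_k/ΣG = 0.1902.)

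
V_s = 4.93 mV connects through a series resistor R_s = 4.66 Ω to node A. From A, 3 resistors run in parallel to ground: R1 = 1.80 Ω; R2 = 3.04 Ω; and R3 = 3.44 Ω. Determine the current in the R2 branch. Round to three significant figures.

Equivalent of the parallel group: R_p = 0.8509 Ω.
V_A = 4.93 × 0.8509/5.511 = 0.7612 mV.
Branch current I = V_A/R2 = 0.7612/3.04 = 0.2504 mA.

I ≈ 0.250 mA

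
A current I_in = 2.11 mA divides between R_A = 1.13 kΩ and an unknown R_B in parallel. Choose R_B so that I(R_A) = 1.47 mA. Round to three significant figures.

The fraction through R_A equals R_B/(R_A+R_B).
1.47/2.11 = R_B/(R_A + R_B) → R_B = R_A · (0.6967)/(1 − 0.6967) = 1.13 × 2.297 = 2.595 kΩ.

R_B ≈ 2.60 kΩ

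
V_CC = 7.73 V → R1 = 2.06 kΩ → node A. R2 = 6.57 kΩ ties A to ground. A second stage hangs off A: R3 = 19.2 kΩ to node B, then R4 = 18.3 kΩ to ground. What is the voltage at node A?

V_A ≈ 5.65 V

Looking into the second stage from A: R3 + R4 = 37.50 kΩ appears in parallel with R2.
R2 ‖ (R3+R4) = 5.591 kΩ.
V_A = 7.73 × 5.591/(2.06 + 5.591) = 5.649 V.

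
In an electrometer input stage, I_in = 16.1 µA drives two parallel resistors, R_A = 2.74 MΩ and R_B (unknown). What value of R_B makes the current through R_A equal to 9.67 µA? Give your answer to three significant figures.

Two-branch current divider: I_A = I_in · R_B/(R_A + R_B).
With f = 0.6006, R_B = R_A · f/(1−f) = 2.74 × 1.504 = 4.121 MΩ.

R_B ≈ 4.12 MΩ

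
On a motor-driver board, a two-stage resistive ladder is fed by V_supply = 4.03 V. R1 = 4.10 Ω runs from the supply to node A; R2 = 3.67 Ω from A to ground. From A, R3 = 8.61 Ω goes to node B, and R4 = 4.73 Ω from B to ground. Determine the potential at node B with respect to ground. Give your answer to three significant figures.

V_B ≈ 0.589 V

Node A sees R2 in parallel with the series input of stage 2, R3 + R4 = 13.34 Ω.
Effective lower resistance at A: R2 ‖ 13.34 = 2.878 Ω.
First divider: V_A = V_supply · 2.878/(4.10 + 2.878) = 1.662 V.
Then the unloaded second divider: V_B = V_A × R4/(R3+R4) = 1.662 × 0.3546 = 0.5894 V.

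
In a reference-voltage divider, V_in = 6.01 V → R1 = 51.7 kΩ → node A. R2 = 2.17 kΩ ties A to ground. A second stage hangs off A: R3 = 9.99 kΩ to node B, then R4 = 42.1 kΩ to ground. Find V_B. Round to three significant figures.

V_B ≈ 0.188 V

Node A sees R2 in parallel with the series input of stage 2, R3 + R4 = 52.09 kΩ.
Effective lower resistance at A: R2 ‖ 52.09 = 2.083 kΩ.
V_A = 6.01 × 2.083/(51.7 + 2.083) = 0.2328 V.
V_B = V_A × 0.8082 = 0.1881 V.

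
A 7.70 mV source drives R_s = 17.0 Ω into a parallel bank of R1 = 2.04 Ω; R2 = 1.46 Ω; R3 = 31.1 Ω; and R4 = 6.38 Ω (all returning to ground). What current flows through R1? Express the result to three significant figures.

I ≈ 0.156 mA

Equivalent of the parallel group: R_p = 0.7331 Ω.
Node voltage V_A = V_in · R_p/(R_s + R_p) = 7.70 × 0.04134 = 0.3183 mV.
I(R1) = V_A / R1 = 0.3183/2.04 = 0.1560 mA.
(Check via current divider: I_total = 0.4342 mA; share G_k/ΣG = 0.3594 → same result.)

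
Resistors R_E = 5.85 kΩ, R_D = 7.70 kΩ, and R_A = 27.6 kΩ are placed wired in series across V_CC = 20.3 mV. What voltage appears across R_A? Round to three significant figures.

ΣR = 5.85 + 7.70 + 27.6 = 41.15 kΩ.
V = V_CC · R/ΣR = 20.3 × 0.6707 = 13.62 mV.

V ≈ 13.6 mV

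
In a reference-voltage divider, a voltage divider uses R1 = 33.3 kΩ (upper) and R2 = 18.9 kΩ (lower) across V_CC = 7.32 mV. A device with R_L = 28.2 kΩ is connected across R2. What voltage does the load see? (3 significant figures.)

R2 ‖ R_L = (18.9 × 28.2)/(18.9 + 28.2) = 11.32 kΩ.
Now apply the divider: V_out = 7.32 × 0.2536 = 1.857 mV.

V_out ≈ 1.86 mV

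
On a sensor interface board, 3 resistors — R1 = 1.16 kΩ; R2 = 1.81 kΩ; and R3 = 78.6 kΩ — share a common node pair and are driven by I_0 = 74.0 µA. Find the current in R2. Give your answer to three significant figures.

I ≈ 28.6 µA

Total conductance ΣG = 1/1.16 + 1/1.81 + 1/78.6 = 1.427 (units of 1/kΩ).
By the current-divider rule, I = I_0 · G_k/ΣG = 74.0 × 0.3871 = 28.64 µA.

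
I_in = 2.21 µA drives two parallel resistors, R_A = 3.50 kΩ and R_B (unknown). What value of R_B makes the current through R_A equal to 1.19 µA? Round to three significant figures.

The fraction through R_A equals R_B/(R_A+R_B).
With f = 0.5385, R_B = R_A · f/(1−f) = 3.50 × 1.167 = 4.083 kΩ.

R_B ≈ 4.08 kΩ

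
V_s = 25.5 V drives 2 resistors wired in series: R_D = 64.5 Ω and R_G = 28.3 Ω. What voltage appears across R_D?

V ≈ 17.7 V

ΣR = 64.5 + 28.3 = 92.80 Ω.
V = V_s · R/ΣR = 25.5 × 0.6950 = 17.72 V.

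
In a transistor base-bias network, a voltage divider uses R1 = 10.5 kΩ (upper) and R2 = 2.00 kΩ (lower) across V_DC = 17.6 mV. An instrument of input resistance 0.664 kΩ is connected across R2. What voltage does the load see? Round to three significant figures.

First combine the lower leg with the load: R2 ‖ R_L = 0.4985 kΩ.
Voltage divider with the loaded lower leg: V_out = 17.6 × 0.4985/(10.5 + 0.4985) = 17.6 × 0.04532 = 0.7977 mV.

V_out ≈ 0.798 mV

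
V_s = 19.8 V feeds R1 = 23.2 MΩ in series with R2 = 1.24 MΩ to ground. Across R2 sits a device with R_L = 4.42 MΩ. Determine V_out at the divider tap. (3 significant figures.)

First combine the lower leg with the load: R2 ‖ R_L = 0.9683 MΩ.
Then V_out = V_s · R2'/(R1 + R2') = 19.8 × 0.9683/24.17 = 0.7933 V.
(Unloaded it would be 1.00 V; the load pulls it down.)

V_out ≈ 0.793 V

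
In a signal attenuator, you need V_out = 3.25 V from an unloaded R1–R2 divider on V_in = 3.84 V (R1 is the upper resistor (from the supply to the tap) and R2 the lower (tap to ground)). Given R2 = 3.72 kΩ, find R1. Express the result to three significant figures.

R1 ≈ 0.675 kΩ

V_out/V_in = R2/(R1+R2) = 0.8464.
R1 = R2·(1/k − 1) = 3.72 × 0.1815 = 0.6753 kΩ.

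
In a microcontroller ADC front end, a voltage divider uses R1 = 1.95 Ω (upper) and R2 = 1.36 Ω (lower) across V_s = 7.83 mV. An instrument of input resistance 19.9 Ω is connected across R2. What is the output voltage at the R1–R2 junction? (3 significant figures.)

V_out ≈ 3.09 mV

First combine the lower leg with the load: R2 ‖ R_L = 1.273 Ω.
Voltage divider with the loaded lower leg: V_out = 7.83 × 1.273/(1.95 + 1.273) = 7.83 × 0.3950 = 3.093 mV.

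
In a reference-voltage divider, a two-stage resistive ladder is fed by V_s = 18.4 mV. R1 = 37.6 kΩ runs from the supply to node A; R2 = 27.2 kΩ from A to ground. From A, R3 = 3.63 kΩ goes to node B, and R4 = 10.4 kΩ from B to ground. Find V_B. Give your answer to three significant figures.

Looking into the second stage from A: R3 + R4 = 14.03 kΩ appears in parallel with R2.
R2 ‖ (R3+R4) = 9.256 kΩ.
First divider: V_A = V_s · 9.256/(37.6 + 9.256) = 3.635 mV.
V_B = V_A × 0.7413 = 2.694 mV.

V_B ≈ 2.69 mV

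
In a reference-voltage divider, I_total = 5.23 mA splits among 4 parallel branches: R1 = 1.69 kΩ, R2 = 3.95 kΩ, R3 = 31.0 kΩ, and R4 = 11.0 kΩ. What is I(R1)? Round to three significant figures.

I ≈ 3.20 mA

Conductances: ΣG = 1/1.69 + 1/3.95 + 1/31.0 + 1/11.0 = 0.9680 (1/kΩ).
R1 takes the fraction G_k/ΣG = 0.5917/0.9680 = 0.6112, so I = 5.23 × 0.6112 = 3.197 mA.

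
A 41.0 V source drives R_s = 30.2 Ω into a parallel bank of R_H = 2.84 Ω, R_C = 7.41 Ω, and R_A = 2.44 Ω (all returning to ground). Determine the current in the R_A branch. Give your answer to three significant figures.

Equivalent of the parallel group: R_p = 1.115 Ω.
Node voltage V_A = V_CC · R_p/(R_s + R_p) = 41.0 × 0.03560 = 1.460 V.
Branch current I = V_A/R_A = 1.460/2.44 = 0.5983 A.
(Equivalently: I_total = 1.309 A, then current-divider fraction G_k/ΣG = 0.4569.)

I ≈ 0.598 A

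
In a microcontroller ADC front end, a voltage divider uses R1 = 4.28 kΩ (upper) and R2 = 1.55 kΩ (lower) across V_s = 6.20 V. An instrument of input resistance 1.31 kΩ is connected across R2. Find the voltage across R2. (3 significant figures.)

V_out ≈ 0.882 V

The load sits in parallel with R2, giving an effective lower resistance R2' = R2·R_L/(R2+R_L) = 0.7100 kΩ.
Now apply the divider: V_out = 6.20 × 0.1423 = 0.8821 V.
(Unloaded it would be 1.65 V; the load pulls it down.)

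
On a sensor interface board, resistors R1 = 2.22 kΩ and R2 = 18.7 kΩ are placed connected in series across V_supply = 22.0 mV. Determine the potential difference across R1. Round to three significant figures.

V ≈ 2.33 mV

Total series resistance ΣR = 2.22 + 18.7 = 20.92 kΩ.
By the voltage-divider rule, V = 22.0 × 2.220/20.92 = 2.335 mV.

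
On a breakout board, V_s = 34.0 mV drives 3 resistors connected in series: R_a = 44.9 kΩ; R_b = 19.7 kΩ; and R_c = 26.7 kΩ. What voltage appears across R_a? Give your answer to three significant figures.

Total series resistance ΣR = 44.9 + 19.7 + 26.7 = 91.30 kΩ.
V = V_s · R/ΣR = 34.0 × 0.4918 = 16.72 mV.

V ≈ 16.7 mV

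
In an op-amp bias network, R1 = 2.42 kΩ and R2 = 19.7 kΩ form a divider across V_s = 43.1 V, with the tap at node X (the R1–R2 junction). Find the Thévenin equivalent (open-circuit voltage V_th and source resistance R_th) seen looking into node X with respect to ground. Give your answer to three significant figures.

V_th ≈ 38.4 V, R_th ≈ 2.16 kΩ

With X open, the divider is unloaded: V_th = 43.1 × 19.7/22.12 = 38.38 V.
With V_s suppressed (replaced by a short), R_th = R1 ‖ R2 = (2.420 × 19.7)/(2.420 + 19.7) = 2.155 kΩ.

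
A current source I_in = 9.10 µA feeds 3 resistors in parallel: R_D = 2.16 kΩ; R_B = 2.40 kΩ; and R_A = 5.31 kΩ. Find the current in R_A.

ΣG = 1/2.16 + 1/2.40 + 1/5.31 = 1.068.
Current divider: I(R_A) = I_in · G_k/ΣG = 9.10 × (0.1883/1.068) = 9.10 × 0.1763 = 1.605 µA.

I ≈ 1.60 µA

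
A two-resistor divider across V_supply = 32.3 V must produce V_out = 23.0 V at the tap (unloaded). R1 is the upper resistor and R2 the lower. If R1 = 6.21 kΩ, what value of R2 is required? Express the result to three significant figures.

The divider ratio is R2/(R1+R2) = 23.0/32.3 = 0.7121.
So R2 = R1 · V_out/(V_supply − V_out) = 6.21 × 23.0/(32.3 − 23.0) = 6.21 × 2.473 = 15.36 kΩ.

R2 ≈ 15.4 kΩ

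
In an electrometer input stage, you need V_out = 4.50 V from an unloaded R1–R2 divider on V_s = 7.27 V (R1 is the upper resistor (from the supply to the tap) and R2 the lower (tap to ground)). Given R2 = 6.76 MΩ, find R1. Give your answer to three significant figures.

The divider ratio is R2/(R1+R2) = 4.50/7.27 = 0.6190.
Rearranging, R1 = R2·(1−k)/k = 6.76 × 0.6156 = 4.161 MΩ.

R1 ≈ 4.16 MΩ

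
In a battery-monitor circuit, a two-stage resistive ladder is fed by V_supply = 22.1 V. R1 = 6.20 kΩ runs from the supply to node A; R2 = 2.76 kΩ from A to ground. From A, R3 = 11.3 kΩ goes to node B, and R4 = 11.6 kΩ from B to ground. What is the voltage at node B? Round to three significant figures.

Looking into the second stage from A: R3 + R4 = 22.90 kΩ appears in parallel with R2.
Effective lower resistance at A: R2 ‖ 22.90 = 2.463 kΩ.
First divider: V_A = V_supply · 2.463/(6.20 + 2.463) = 6.284 V.
Stage 2 is unloaded, so V_B = V_A · R4/(R3+R4) = 6.284 × 11.6/22.90 = 3.183 V.

V_B ≈ 3.18 V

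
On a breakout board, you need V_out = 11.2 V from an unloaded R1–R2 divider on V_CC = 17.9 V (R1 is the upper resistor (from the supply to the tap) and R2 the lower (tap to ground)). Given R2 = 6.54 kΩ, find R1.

Required fraction k = V_out/V_CC = 0.6257.
So R1 = R2 · (V_CC/V_out − 1) = 6.54 × (17.9/11.2 − 1) = 6.54 × 0.5982 = 3.912 kΩ.

R1 ≈ 3.91 kΩ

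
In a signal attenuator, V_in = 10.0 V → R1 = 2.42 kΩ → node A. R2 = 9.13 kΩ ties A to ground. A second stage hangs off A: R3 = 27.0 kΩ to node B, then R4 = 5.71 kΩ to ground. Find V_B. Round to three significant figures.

The second stage (R3 + R4 = 32.71 kΩ) loads node A in parallel with R2.
R2 ‖ (R3+R4) = 7.138 kΩ.
First divider: V_A = V_in · 7.138/(2.42 + 7.138) = 7.468 V.
Stage 2 is unloaded, so V_B = V_A · R4/(R3+R4) = 7.468 × 5.71/32.71 = 1.304 V.

V_B ≈ 1.30 V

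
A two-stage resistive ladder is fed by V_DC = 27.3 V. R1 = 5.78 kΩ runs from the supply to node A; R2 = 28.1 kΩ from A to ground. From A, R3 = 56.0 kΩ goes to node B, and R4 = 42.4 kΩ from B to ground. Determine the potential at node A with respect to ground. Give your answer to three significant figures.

V_A ≈ 21.6 V

The second stage (R3 + R4 = 98.40 kΩ) loads node A in parallel with R2.
Effective lower resistance at A: R2 ‖ 98.40 = 21.86 kΩ.
V_A = 27.3 × 21.86/(5.78 + 21.86) = 21.59 V.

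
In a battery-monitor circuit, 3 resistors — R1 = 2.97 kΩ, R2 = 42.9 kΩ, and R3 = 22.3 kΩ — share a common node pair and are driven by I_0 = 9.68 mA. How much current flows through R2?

I ≈ 0.557 mA

Total conductance ΣG = 1/2.97 + 1/42.9 + 1/22.3 = 0.4049 (units of 1/kΩ).
By the current-divider rule, I = I_0 · G_k/ΣG = 9.68 × 0.05758 = 0.5573 mA.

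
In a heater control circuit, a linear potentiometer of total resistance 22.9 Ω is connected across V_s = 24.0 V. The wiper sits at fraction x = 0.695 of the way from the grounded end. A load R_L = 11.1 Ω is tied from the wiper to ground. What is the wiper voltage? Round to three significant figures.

V_out ≈ 11.6 V

The pot divides into 6.985 Ω above the wiper and 15.92 Ω below.
Lower segment in parallel with the load: 15.92 ‖ 11.1 = 6.539 Ω.
V_out = 24.0 × 6.539/(6.985 + 6.539) = 11.60 V.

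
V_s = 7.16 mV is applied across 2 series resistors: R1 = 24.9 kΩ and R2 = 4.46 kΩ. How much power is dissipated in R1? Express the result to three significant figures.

The common current is I = 7.16/29.36 = 0.2439 µA.
P = I²R = 0.05947 × 24.9 = 1.481 nW.

P ≈ 1.48 nW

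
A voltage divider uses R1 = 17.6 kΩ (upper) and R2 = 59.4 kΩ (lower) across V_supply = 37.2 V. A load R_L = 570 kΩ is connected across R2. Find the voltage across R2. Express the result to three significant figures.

R2 ‖ R_L = (59.4 × 570)/(59.4 + 570) = 53.79 kΩ.
Voltage divider with the loaded lower leg: V_out = 37.2 × 53.79/(17.6 + 53.79) = 37.2 × 0.7535 = 28.03 V.

V_out ≈ 28.0 V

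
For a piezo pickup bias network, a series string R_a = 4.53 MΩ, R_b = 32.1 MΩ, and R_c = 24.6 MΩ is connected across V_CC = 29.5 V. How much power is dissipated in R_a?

ΣR = 61.23 MΩ → I = 29.5/61.23 = 0.4818 µA.
P = I²R = 0.2321 × 4.53 = 1.052 µW.

P ≈ 1.05 µW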